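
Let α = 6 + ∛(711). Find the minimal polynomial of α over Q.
m_α(x) = x^3 - 18x^2 + 108x - 927

Set β = α - 6 = ∛(711), so β^3 = 711. Then (α - 6)^3 - 711 = 0, i.e. α is a root of g(x) = (x - 6)^3 - 711 = x^3 - 18x^2 + 108x - 927. Since g(x) = h(x - 6) where h(x) = x^3 - 711, and h is irreducible over Q (because 711 is not a perfect cube, so h has no rational root, and a monic cubic with no rational root is irreducible), g is also irreducible (irreducibility is preserved under the substitution x → x - 6). Hence m_α(x) = x^3 - 18x^2 + 108x - 927.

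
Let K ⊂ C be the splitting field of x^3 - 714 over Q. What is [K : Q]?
[K : Q] = 6

The roots of x^3 - 714 are ∛714, ω∛714, ω^2∛714 where ω = e^(2πi/3) is a primitive cube root of unity, so K = Q(∛714, ω). Now [Q(∛714):Q] = 3 (since 714 is not a perfect cube, x^3 - 714 is irreducible) and [Q(ω):Q] = 2. Both 2 and 3 divide [K:Q], and [K:Q] ≤ 3·2 = 6, so [K:Q] = 6. (Equivalently: Q(∛714) ⊂ R but ω ∉ R, so [K : Q(∛714)] = 2.)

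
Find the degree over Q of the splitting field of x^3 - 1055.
[K : Q] = 6

The roots of x^3 - 1055 are ∛1055, ω∛1055, ω^2∛1055 where ω = e^(2πi/3) is a primitive cube root of unity, so K = Q(∛1055, ω). Now [Q(∛1055):Q] = 3 (since 1055 is not a perfect cube, x^3 - 1055 is irreducible) and [Q(ω):Q] = 2. Both 2 and 3 divide [K:Q], and [K:Q] ≤ 3·2 = 6, so [K:Q] = 6. (Equivalently: Q(∛1055) ⊂ R but ω ∉ R, so [K : Q(∛1055)] = 2.)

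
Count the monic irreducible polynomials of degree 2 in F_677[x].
There are 228826 monic irreducible polynomials of degree 2 over F_677

Each element of F_{677^2} that lies in no proper subfield is a root of exactly one monic irreducible of degree 2 over F_677, and each such polynomial has 2 distinct roots in F_{677^2}. By Möbius inversion the count is N_677(2) = (1/2) Σ_{d|2} μ(2/d) · 677^d = (1/2)(μ(2)·677^1 + μ(1)·677^2) = 457652/2 = 228826.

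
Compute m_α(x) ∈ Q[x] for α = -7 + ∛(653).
m_α(x) = x^3 + 21x^2 + 147x - 310

Set β = α + 7 = ∛(653), so β^3 = 653. Then (α + 7)^3 - 653 = 0, i.e. α is a root of g(x) = (x + 7)^3 - 653 = x^3 + 21x^2 + 147x - 310. Since g(x) = h(x + 7) where h(x) = x^3 - 653, and h is irreducible over Q (because 653 is not a perfect cube, so h has no rational root, and a monic cubic with no rational root is irreducible), g is also irreducible (irreducibility is preserved under the substitution x → x + 7). Hence m_α(x) = x^3 + 21x^2 + 147x - 310.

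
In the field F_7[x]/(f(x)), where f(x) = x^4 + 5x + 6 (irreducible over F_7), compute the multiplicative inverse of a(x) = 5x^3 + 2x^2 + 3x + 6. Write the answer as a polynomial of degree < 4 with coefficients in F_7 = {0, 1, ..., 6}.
a(x)^(-1) ≡ 5x^3 + 3x + 1 (mod f(x))

Since f is irreducible over F_7, F_7[x]/(f) is a field and a(x) ≠ 0 has an inverse. Apply the extended Euclidean algorithm to f(x) and a(x) in F_7[x]: f(x) = (3x + 3)·a(x) + (6x^2 + 6x + 2);  a(x) = (2x + 3)·(6x^2 + 6x + 2) + (2x);  (6x^2 + 6x + 2) = (3x + 3)·(2x) + (2). The last nonzero remainder is the constant 2 = gcd(f, a) in F_7. Back-substituting through the division chain expresses 2 = s(x)·a(x) + t(x)·f(x) with s(x) ≡ 3x^3 + 6x + 2 (mod f), so (3x^3 + 6x + 2)·a(x) ≡ 2 (mod f). Multiplying by 2^(-1) ≡ 4 in F_7 gives a(x)^(-1) ≡ 4·(3x^3 + 6x + 2) ≡ 5x^3 + 3x + 1 (mod f). Check: (5x^3 + 2x^2 + 3x + 6)·(5x^3 + 3x + 1) = 4x^6 + 3x^5 + 2x^4 + 6x^3 + 4x^2 + 6 ≡ 1 (mod x^4 + 5x + 6).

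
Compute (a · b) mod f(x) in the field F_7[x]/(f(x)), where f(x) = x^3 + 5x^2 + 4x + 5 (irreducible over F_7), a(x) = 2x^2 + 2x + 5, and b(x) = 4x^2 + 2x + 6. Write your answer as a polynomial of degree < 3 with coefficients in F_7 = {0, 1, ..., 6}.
a · b ≡ 4x^2 + 3x + 2 (mod f(x))

Multiply in F_7[x]: a(x)·b(x) = (2x^2 + 2x + 5)·(4x^2 + 2x + 6) = x^4 + 5x^3 + x^2 + x + 2. This has degree ≥ 3, so divide by f(x) over F_7: x^4 + 5x^3 + x^2 + x + 2 = (x)·(x^3 + 5x^2 + 4x + 5) + (4x^2 + 3x + 2). Hence a·b ≡ 4x^2 + 3x + 2 (mod f). (F_7[x]/(f) is a field with 7^3 = 343 elements since f is irreducible of degree 3.)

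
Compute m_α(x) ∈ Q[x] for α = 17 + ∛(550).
m_α(x) = x^3 - 51x^2 + 867x - 5463

Set β = α - 17 = ∛(550), so β^3 = 550. Then (α - 17)^3 - 550 = 0, i.e. α is a root of g(x) = (x - 17)^3 - 550 = x^3 - 51x^2 + 867x - 5463. Since g(x) = h(x - 17) where h(x) = x^3 - 550, and h is irreducible over Q (because 550 is not a perfect cube, so h has no rational root, and a monic cubic with no rational root is irreducible), g is also irreducible (irreducibility is preserved under the substitution x → x - 17). Hence m_α(x) = x^3 - 51x^2 + 867x - 5463.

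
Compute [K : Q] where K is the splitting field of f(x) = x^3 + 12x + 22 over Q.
[K : Q] = 6

By the rational root test, any rational root of the monic integer polynomial f(x) = x^3 + 12x + 22 must be an integer dividing the constant term 22, i.e. one of ±{1, 2, 11, 22}. Evaluating: f(1) = 35, f(-1) = 9, f(2) = 54, f(-2) = -10, f(11) = 1485, f(-11) = -1441, f(22) = 10934, f(-22) = -10890; none is 0, so f has no rational root and is therefore irreducible over Q (a cubic with no linear factor over a field is irreducible). For an irreducible cubic, the Galois group is A_3 or S_3 according as the discriminant disc(f) = -4a^3 - 27b^2 = -4·(12)^3 - 27·(22)^2 = -19980 is or is not a square in Q. Here disc(f) = -19980 is not a perfect square in Q, so the Galois group of f over Q is not contained in A_3 and must be all of S_3. The splitting field has degree |S_3| = 6 over Q, so [K : Q] = 6.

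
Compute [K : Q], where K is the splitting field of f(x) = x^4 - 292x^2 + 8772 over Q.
[K : Q] = 4

Solving the quadratic in x^2: x^2 = (292 ± √(292^2 - 4·8772))/2 = (292 ± √50176)/2 = (292 ± 224)/2, giving x^2 = 258 or x^2 = 34. So f(x) = (x^2 - 258)(x^2 - 34) and the roots of f are ±√258, ±√34. Hence the splitting field is K = Q(√258, √34). Since 258 and 34 are distinct squarefree integers > 1, their product 8772 is not a perfect square, so √34 ∉ Q(√258). By the tower law [K:Q] = [Q(√258,√34):Q(√258)] · [Q(√258):Q] = 2 · 2 = 4.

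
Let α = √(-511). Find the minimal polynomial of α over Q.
m_α(x) = x^2 + 511

α satisfies α^2 + 511 = 0, so x^2 + 511 annihilates α. Since d = -511 is squarefree and ≠ 1, it is not a perfect square in Q, so x^2 + 511 has no rational root and is therefore irreducible over Q (a degree-2 polynomial over a field is irreducible iff it has no root). Hence m_α(x) = x^2 + 511.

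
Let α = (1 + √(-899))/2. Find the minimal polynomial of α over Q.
m_α(x) = x^2 - x + 225

From 2α - 1 = √(-899), squaring gives (2α - 1)^2 = -899, i.e. 4α^2 - 4α + 1 = -899, so α^2 - α + (1 + 899)/4 = 0. Since -899 ≡ 1 (mod 4), (1 + 899)/4 = 225 ∈ Z. The polynomial x^2 - x + 225 has discriminant 1 - 4·(225) = -899, which is not a perfect square in Q (d = -899 is squarefree and ≠ 1), so x^2 - x + 225 is irreducible over Q. It is the minimal polynomial of α.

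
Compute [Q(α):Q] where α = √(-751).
[Q(α):Q] = 2

[Q(α):Q] equals the degree of the minimal polynomial of α. Here α^2 = -751 and x^2 + 751 is irreducible (d = -751 is squarefree, ≠ 1, hence not a square), so deg(m_α) = 2. Thus [Q(α):Q] = 2.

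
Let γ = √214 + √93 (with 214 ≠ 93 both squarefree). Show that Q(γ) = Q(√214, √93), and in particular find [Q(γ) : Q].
[Q(γ) : Q] = 4 (equivalently, Q(γ) = Q(√214, √93))

Obviously Q(γ) ⊆ Q(√214, √93), and [Q(√214, √93):Q] = 4 (since 214, 93 are distinct squarefree integers > 1 with 19902 not a perfect square). To show equality we compute the minimal polynomial of γ. From γ = √214 + √93: γ^2 = 214 + 2√(19902) + 93 = 307 + 2√(19902), so γ^2 - 307 = 2√(19902); squaring, (γ^2 - 307)^2 = 4·19902, i.e. γ^4 - 614γ^2 + 94249 - 79608 = 0, i.e. γ^4 - 614γ^2 + 14641 = 0. So γ is a root of x^4 - 614x^2 + 14641. This polynomial is irreducible over Q: it has no rational root (each ±√214 ± √93 is irrational), and any factorization into two quadratics over Q would force √(19902) ∈ Q (pairing opposite roots) or √214, √93 ∈ Q (other pairings), all impossible. Hence [Q(γ):Q] = 4 = [Q(√214, √93):Q], so Q(γ) = Q(√214, √93).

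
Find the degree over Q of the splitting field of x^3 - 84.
[K : Q] = 6

The roots of x^3 - 84 are ∛84, ω∛84, ω^2∛84 where ω = e^(2πi/3) is a primitive cube root of unity, so K = Q(∛84, ω). Now [Q(∛84):Q] = 3 (since 84 is not a perfect cube, x^3 - 84 is irreducible) and [Q(ω):Q] = 2. Both 2 and 3 divide [K:Q], and [K:Q] ≤ 3·2 = 6, so [K:Q] = 6. (Equivalently: Q(∛84) ⊂ R but ω ∉ R, so [K : Q(∛84)] = 2.)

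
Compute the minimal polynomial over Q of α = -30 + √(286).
m_α(x) = x^2 + 60x + 614

From α + 30 = √(286), squaring gives (α + 30)^2 = 286, i.e. α^2 + 60α + 900 = 286, so α^2 + 60α + 614 = 0. The discriminant of x^2 + 60x + 614 is (60)^2 - 4·(614) = 3600 - 2456 = 1144, and 4·(286) is not a perfect square in Q since 286 is squarefree and ≠ 1. Hence x^2 + 60x + 614 is irreducible over Q and is the minimal polynomial of α.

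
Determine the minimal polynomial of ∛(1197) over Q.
m_α(x) = x^3 - 1197

α satisfies α^3 = 1197, so x^3 - 1197 annihilates α. By the rational root test, a rational root p/q (in lowest terms) of x^3 - 1197 would satisfy p^3 = 1197 q^3, forcing q = 1 and p^3 = 1197; but 1197 is not a perfect cube, contradiction. A monic cubic over Q with no rational root is irreducible (any nontrivial factorization would include a linear factor). Hence x^3 - 1197 is the minimal polynomial of α, and in particular [Q(α):Q] = 3.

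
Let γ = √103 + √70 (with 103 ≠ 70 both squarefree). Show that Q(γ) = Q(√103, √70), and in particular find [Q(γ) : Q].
[Q(γ) : Q] = 4 (equivalently, Q(γ) = Q(√103, √70))

Obviously Q(γ) ⊆ Q(√103, √70), and [Q(√103, √70):Q] = 4 (since 103, 70 are distinct squarefree integers > 1 with 7210 not a perfect square). To show equality we compute the minimal polynomial of γ. From γ = √103 + √70: γ^2 = 103 + 2√(7210) + 70 = 173 + 2√(7210), so γ^2 - 173 = 2√(7210); squaring, (γ^2 - 173)^2 = 4·7210, i.e. γ^4 - 346γ^2 + 29929 - 28840 = 0, i.e. γ^4 - 346γ^2 + 1089 = 0. So γ is a root of x^4 - 346x^2 + 1089. This polynomial is irreducible over Q: it has no rational root (each ±√103 ± √70 is irrational), and any factorization into two quadratics over Q would force √(7210) ∈ Q (pairing opposite roots) or √103, √70 ∈ Q (other pairings), all impossible. Hence [Q(γ):Q] = 4 = [Q(√103, √70):Q], so Q(γ) = Q(√103, √70).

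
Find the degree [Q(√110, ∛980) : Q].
[Q(√110, ∛980) : Q] = 6

Let L = Q(√110, ∛980). Since Q(√110) ⊂ L and [Q(√110):Q] = 2, the tower law gives 2 | [L:Q]. Likewise Q(∛980) ⊂ L with [Q(∛980):Q] = 3 (because 980 is not a perfect cube), so 3 | [L:Q]. As gcd(2,3) = 1, [L:Q] is divisible by 6. Conversely L is generated over Q by √110 and ∛980, so [L:Q] ≤ 2·3 = 6. Therefore [Q(√110, ∛980) : Q] = 6.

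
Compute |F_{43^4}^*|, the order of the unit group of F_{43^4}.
|F_{43^4}^*| = 3418800

F_{43^4} has 43^4 = 3418801 elements; its multiplicative group consists of all nonzero elements, so |F_{43^4}^*| = 3418801 - 1 = 3418800. (It is cyclic since any finite subgroup of the multiplicative group of a field is cyclic.)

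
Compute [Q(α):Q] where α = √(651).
[Q(α):Q] = 2

[Q(α):Q] equals the degree of the minimal polynomial of α. Here α^2 = 651 and x^2 - 651 is irreducible (d = 651 is squarefree, ≠ 1, hence not a square), so deg(m_α) = 2. Thus [Q(α):Q] = 2.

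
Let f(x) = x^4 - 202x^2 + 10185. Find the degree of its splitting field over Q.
[K : Q] = 4

Solving the quadratic in x^2: x^2 = (202 ± √(202^2 - 4·10185))/2 = (202 ± √64)/2 = (202 ± 8)/2, giving x^2 = 105 or x^2 = 97. So f(x) = (x^2 - 105)(x^2 - 97) and the roots of f are ±√105, ±√97. Hence the splitting field is K = Q(√105, √97). Since 105 and 97 are distinct squarefree integers > 1, their product 10185 is not a perfect square, so √97 ∉ Q(√105). By the tower law [K:Q] = [Q(√105,√97):Q(√105)] · [Q(√105):Q] = 2 · 2 = 4.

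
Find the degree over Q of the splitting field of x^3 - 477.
[K : Q] = 6

The roots of x^3 - 477 are ∛477, ω∛477, ω^2∛477 where ω = e^(2πi/3) is a primitive cube root of unity, so K = Q(∛477, ω). Now [Q(∛477):Q] = 3 (since 477 is not a perfect cube, x^3 - 477 is irreducible) and [Q(ω):Q] = 2. Both 2 and 3 divide [K:Q], and [K:Q] ≤ 3·2 = 6, so [K:Q] = 6. (Equivalently: Q(∛477) ⊂ R but ω ∉ R, so [K : Q(∛477)] = 2.)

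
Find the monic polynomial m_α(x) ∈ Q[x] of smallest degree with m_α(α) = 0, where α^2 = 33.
m_α(x) = x^2 - 33

α satisfies α^2 - 33 = 0, so x^2 - 33 annihilates α. Since d = 33 is squarefree and ≠ 1, it is not a perfect square in Q, so x^2 - 33 has no rational root and is therefore irreducible over Q (a degree-2 polynomial over a field is irreducible iff it has no root). Hence m_α(x) = x^2 - 33.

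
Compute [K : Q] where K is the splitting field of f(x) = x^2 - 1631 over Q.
[K : Q] = 2

f(x) = x^2 - 1631 factors as (x - √1631)(x + √1631). The splitting field is K = Q(√1631). Since 1631 is squarefree and > 1, it is not a perfect square, so x^2 - 1631 is irreducible over Q and [Q(√1631) : Q] = 2. Hence [K : Q] = 2.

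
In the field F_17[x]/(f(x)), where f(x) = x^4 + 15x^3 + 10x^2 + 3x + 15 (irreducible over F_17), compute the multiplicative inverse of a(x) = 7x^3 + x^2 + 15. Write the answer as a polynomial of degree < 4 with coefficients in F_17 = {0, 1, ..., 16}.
a(x)^(-1) ≡ 16x^3 + 12x^2 + 15x + 10 (mod f(x))

Since f is irreducible over F_17, F_17[x]/(f) is a field and a(x) ≠ 0 has an inverse. Apply the extended Euclidean algorithm to f(x) and a(x) in F_17[x]: f(x) = (5x + 16)·a(x) + (11x^2 + 13x + 13);  a(x) = (13x + 11)·(11x^2 + 13x + 13) + (11x + 8);  (11x^2 + 13x + 13) = (x + 2)·(11x + 8) + (14). The last nonzero remainder is the constant 14 = gcd(f, a) in F_17. Back-substituting through the division chain expresses 14 = s(x)·a(x) + t(x)·f(x) with s(x) ≡ 3x^3 + 15x^2 + 6x + 4 (mod f), so (3x^3 + 15x^2 + 6x + 4)·a(x) ≡ 14 (mod f). Multiplying by 14^(-1) ≡ 11 in F_17 gives a(x)^(-1) ≡ 11·(3x^3 + 15x^2 + 6x + 4) ≡ 16x^3 + 12x^2 + 15x + 10 (mod f). Check: (7x^3 + x^2 + 15)·(16x^3 + 12x^2 + 15x + 10) = 10x^6 + 15x^5 + 15x^4 + 2x^3 + 3x^2 + 4x + 14 ≡ 1 (mod x^4 + 15x^3 + 10x^2 + 3x + 15).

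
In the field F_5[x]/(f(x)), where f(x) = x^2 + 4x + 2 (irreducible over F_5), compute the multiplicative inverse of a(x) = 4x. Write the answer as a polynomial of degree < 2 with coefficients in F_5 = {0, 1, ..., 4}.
a(x)^(-1) ≡ 3x + 2 (mod f(x))

Since f is irreducible over F_5, F_5[x]/(f) is a field and a(x) ≠ 0 has an inverse. Apply the extended Euclidean algorithm to f(x) and a(x) in F_5[x]: f(x) = (4x + 1)·a(x) + (2). The last nonzero remainder is the constant 2 = gcd(f, a) in F_5. Back-substituting through the division chain expresses 2 = s(x)·a(x) + t(x)·f(x) with s(x) ≡ x + 4 (mod f), so (x + 4)·a(x) ≡ 2 (mod f). Multiplying by 2^(-1) ≡ 3 in F_5 gives a(x)^(-1) ≡ 3·(x + 4) ≡ 3x + 2 (mod f). Check: (4x)·(3x + 2) = 2x^2 + 3x ≡ 1 (mod x^2 + 4x + 2).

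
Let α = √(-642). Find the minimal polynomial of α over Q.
m_α(x) = x^2 + 642

α satisfies α^2 + 642 = 0, so x^2 + 642 annihilates α. Since d = -642 is squarefree and ≠ 1, it is not a perfect square in Q, so x^2 + 642 has no rational root and is therefore irreducible over Q (a degree-2 polynomial over a field is irreducible iff it has no root). Hence m_α(x) = x^2 + 642.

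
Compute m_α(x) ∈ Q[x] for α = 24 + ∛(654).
m_α(x) = x^3 - 72x^2 + 1728x - 14478

Set β = α - 24 = ∛(654), so β^3 = 654. Then (α - 24)^3 - 654 = 0, i.e. α is a root of g(x) = (x - 24)^3 - 654 = x^3 - 72x^2 + 1728x - 14478. Since g(x) = h(x - 24) where h(x) = x^3 - 654, and h is irreducible over Q (because 654 is not a perfect cube, so h has no rational root, and a monic cubic with no rational root is irreducible), g is also irreducible (irreducibility is preserved under the substitution x → x - 24). Hence m_α(x) = x^3 - 72x^2 + 1728x - 14478.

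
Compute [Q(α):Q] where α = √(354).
[Q(α):Q] = 2

[Q(α):Q] equals the degree of the minimal polynomial of α. Here α^2 = 354 and x^2 - 354 is irreducible (d = 354 is squarefree, ≠ 1, hence not a square), so deg(m_α) = 2. Thus [Q(α):Q] = 2.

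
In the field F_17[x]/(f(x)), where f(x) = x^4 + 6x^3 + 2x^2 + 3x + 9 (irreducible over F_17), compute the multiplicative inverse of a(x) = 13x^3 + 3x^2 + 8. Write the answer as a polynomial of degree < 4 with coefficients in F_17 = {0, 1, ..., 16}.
a(x)^(-1) ≡ 4x^3 + 6x^2 + 2x + 1 (mod f(x))

Since f is irreducible over F_17, F_17[x]/(f) is a field and a(x) ≠ 0 has an inverse. Apply the extended Euclidean algorithm to f(x) and a(x) in F_17[x]: f(x) = (4x + 10)·a(x) + (6x^2 + 5x + 14);  a(x) = (5x + 2)·(6x^2 + 5x + 14) + (5x + 14);  (6x^2 + 5x + 14) = (8x + 16)·(5x + 14) + (11). The last nonzero remainder is the constant 11 = gcd(f, a) in F_17. Back-substituting through the division chain expresses 11 = s(x)·a(x) + t(x)·f(x) with s(x) ≡ 10x^3 + 15x^2 + 5x + 11 (mod f), so (10x^3 + 15x^2 + 5x + 11)·a(x) ≡ 11 (mod f). Multiplying by 11^(-1) ≡ 14 in F_17 gives a(x)^(-1) ≡ 14·(10x^3 + 15x^2 + 5x + 11) ≡ 4x^3 + 6x^2 + 2x + 1 (mod f). Check: (13x^3 + 3x^2 + 8)·(4x^3 + 6x^2 + 2x + 1) = x^6 + 5x^5 + 10x^4 + 16x + 8 ≡ 1 (mod x^4 + 6x^3 + 2x^2 + 3x + 9).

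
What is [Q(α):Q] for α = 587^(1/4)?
[Q(α):Q] = 4

α is a root of x^4 - 587. By Eisenstein's criterion at the prime p = 587 (which divides the constant term 587 but p^2 = 344569 does not, since 587 is squarefree), x^4 - 587 is irreducible over Q. Hence [Q(α):Q] = 4.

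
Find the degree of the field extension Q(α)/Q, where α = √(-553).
[Q(α):Q] = 2

[Q(α):Q] equals the degree of the minimal polynomial of α. Here α^2 = -553 and x^2 + 553 is irreducible (d = -553 is squarefree, ≠ 1, hence not a square), so deg(m_α) = 2. Thus [Q(α):Q] = 2.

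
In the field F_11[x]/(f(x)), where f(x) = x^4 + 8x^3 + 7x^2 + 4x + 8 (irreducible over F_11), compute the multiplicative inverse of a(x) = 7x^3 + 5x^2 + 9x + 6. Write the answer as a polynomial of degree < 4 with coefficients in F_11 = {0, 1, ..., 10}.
a(x)^(-1) ≡ 8x^3 + x^2 + 9x + 9 (mod f(x))

Since f is irreducible over F_11, F_11[x]/(f) is a field and a(x) ≠ 0 has an inverse. Apply the extended Euclidean algorithm to f(x) and a(x) in F_11[x]: f(x) = (8x + 8)·a(x) + (5x^2 + 5x + 4);  a(x) = (8x + 4)·(5x^2 + 5x + 4) + (x + 1);  (5x^2 + 5x + 4) = (5x)·(x + 1) + (4). The last nonzero remainder is the constant 4 = gcd(f, a) in F_11. Back-substituting through the division chain expresses 4 = s(x)·a(x) + t(x)·f(x) with s(x) ≡ 10x^3 + 4x^2 + 3x + 3 (mod f), so (10x^3 + 4x^2 + 3x + 3)·a(x) ≡ 4 (mod f). Multiplying by 4^(-1) ≡ 3 in F_11 gives a(x)^(-1) ≡ 3·(10x^3 + 4x^2 + 3x + 3) ≡ 8x^3 + x^2 + 9x + 9 (mod f). Check: (7x^3 + 5x^2 + 9x + 6)·(8x^3 + x^2 + 9x + 9) = x^6 + 3x^5 + 8x^4 + 3x + 10 ≡ 1 (mod x^4 + 8x^3 + 7x^2 + 4x + 8).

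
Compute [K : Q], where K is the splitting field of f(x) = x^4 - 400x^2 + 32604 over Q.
[K : Q] = 4

Solving the quadratic in x^2: x^2 = (400 ± √(400^2 - 4·32604))/2 = (400 ± √29584)/2 = (400 ± 172)/2, giving x^2 = 286 or x^2 = 114. So f(x) = (x^2 - 286)(x^2 - 114) and the roots of f are ±√286, ±√114. Hence the splitting field is K = Q(√286, √114). Since 286 and 114 are distinct squarefree integers > 1, their product 32604 is not a perfect square, so √114 ∉ Q(√286). By the tower law [K:Q] = [Q(√286,√114):Q(√286)] · [Q(√286):Q] = 2 · 2 = 4.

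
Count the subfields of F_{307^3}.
F_{307^3} has 2 subfields

The subfields of F_{p^n} are exactly the fields F_{p^d} for d | n (each is the fixed field of the unique index-d subgroup of Gal(F_{p^n}/F_p) ≅ Z/nZ). The divisors of n = 3 are {1, 3}, giving 2 subfields: F_{307^1}, F_{307^3}.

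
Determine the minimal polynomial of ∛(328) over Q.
m_α(x) = x^3 - 328

α satisfies α^3 = 328, so x^3 - 328 annihilates α. By the rational root test, a rational root p/q (in lowest terms) of x^3 - 328 would satisfy p^3 = 328 q^3, forcing q = 1 and p^3 = 328; but 328 is not a perfect cube, contradiction. A monic cubic over Q with no rational root is irreducible (any nontrivial factorization would include a linear factor). Hence x^3 - 328 is the minimal polynomial of α, and in particular [Q(α):Q] = 3.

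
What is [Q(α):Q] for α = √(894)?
[Q(α):Q] = 2

[Q(α):Q] equals the degree of the minimal polynomial of α. Here α^2 = 894 and x^2 - 894 is irreducible (d = 894 is squarefree, ≠ 1, hence not a square), so deg(m_α) = 2. Thus [Q(α):Q] = 2.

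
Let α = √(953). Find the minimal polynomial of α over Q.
m_α(x) = x^2 - 953

α satisfies α^2 - 953 = 0, so x^2 - 953 annihilates α. Since d = 953 is squarefree and ≠ 1, it is not a perfect square in Q, so x^2 - 953 has no rational root and is therefore irreducible over Q (a degree-2 polynomial over a field is irreducible iff it has no root). Hence m_α(x) = x^2 - 953.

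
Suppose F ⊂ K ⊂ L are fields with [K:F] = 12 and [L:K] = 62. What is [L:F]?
[L:F] = 744

The tower law says that for any tower of field extensions F ⊂ K ⊂ L with finite degrees, [L:F] = [L:K] · [K:F]. Here this gives [L:F] = 62 · 12 = 744.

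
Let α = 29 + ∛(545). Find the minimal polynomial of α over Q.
m_α(x) = x^3 - 87x^2 + 2523x - 24934

Set β = α - 29 = ∛(545), so β^3 = 545. Then (α - 29)^3 - 545 = 0, i.e. α is a root of g(x) = (x - 29)^3 - 545 = x^3 - 87x^2 + 2523x - 24934. Since g(x) = h(x - 29) where h(x) = x^3 - 545, and h is irreducible over Q (because 545 is not a perfect cube, so h has no rational root, and a monic cubic with no rational root is irreducible), g is also irreducible (irreducibility is preserved under the substitution x → x - 29). Hence m_α(x) = x^3 - 87x^2 + 2523x - 24934.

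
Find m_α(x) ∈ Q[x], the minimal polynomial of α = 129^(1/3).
m_α(x) = x^3 - 129

α satisfies α^3 = 129, so x^3 - 129 annihilates α. By the rational root test, a rational root p/q (in lowest terms) of x^3 - 129 would satisfy p^3 = 129 q^3, forcing q = 1 and p^3 = 129; but 129 is not a perfect cube, contradiction. A monic cubic over Q with no rational root is irreducible (any nontrivial factorization would include a linear factor). Hence x^3 - 129 is the minimal polynomial of α, and in particular [Q(α):Q] = 3.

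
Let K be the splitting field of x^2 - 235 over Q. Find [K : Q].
[K : Q] = 2

f(x) = x^2 - 235 factors as (x - √235)(x + √235). The splitting field is K = Q(√235). Since 235 is squarefree and > 1, it is not a perfect square, so x^2 - 235 is irreducible over Q and [Q(√235) : Q] = 2. Hence [K : Q] = 2.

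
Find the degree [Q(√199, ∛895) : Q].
[Q(√199, ∛895) : Q] = 6

Let L = Q(√199, ∛895). Since Q(√199) ⊂ L and [Q(√199):Q] = 2, the tower law gives 2 | [L:Q]. Likewise Q(∛895) ⊂ L with [Q(∛895):Q] = 3 (because 895 is not a perfect cube), so 3 | [L:Q]. As gcd(2,3) = 1, [L:Q] is divisible by 6. Conversely L is generated over Q by √199 and ∛895, so [L:Q] ≤ 2·3 = 6. Therefore [Q(√199, ∛895) : Q] = 6.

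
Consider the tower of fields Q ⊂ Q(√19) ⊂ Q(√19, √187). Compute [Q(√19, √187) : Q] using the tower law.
[Q(√19, √187) : Q] = 4

[Q(√19):Q] = 2 (min poly x^2 - 19, irreducible since 19 is squarefree > 1). For the top step, suppose √187 ∈ Q(√19), say √187 = c + d√19 with c, d ∈ Q. Squaring: 187 = c^2 + 19d^2 + 2cd√19. Since √19 ∉ Q this forces 2cd = 0. If d = 0 then √187 = c ∈ Q, contradicting 187 squarefree > 1. If c = 0 then 187 = 19d^2, so 19·187 = (19d)^2 is a perfect square in Q — but 19·187 = 3553 is not a perfect square (since 19 and 187 are distinct squarefree integers). Contradiction. Hence √187 ∉ Q(√19), so x^2 - 187 stays irreducible over Q(√19) and [Q(√19, √187) : Q(√19)] = 2. By the tower law, [Q(√19, √187) : Q] = 2 · 2 = 4.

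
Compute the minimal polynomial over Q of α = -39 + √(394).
m_α(x) = x^2 + 78x + 1127

From α + 39 = √(394), squaring gives (α + 39)^2 = 394, i.e. α^2 + 78α + 1521 = 394, so α^2 + 78α + 1127 = 0. The discriminant of x^2 + 78x + 1127 is (78)^2 - 4·(1127) = 6084 - 4508 = 1576, and 4·(394) is not a perfect square in Q since 394 is squarefree and ≠ 1. Hence x^2 + 78x + 1127 is irreducible over Q and is the minimal polynomial of α.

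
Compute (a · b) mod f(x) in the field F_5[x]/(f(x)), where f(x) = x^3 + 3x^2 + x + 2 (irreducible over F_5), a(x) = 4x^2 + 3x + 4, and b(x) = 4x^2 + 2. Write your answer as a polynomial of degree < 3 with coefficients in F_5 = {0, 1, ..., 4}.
a · b ≡ x^2 (mod f(x))

Multiply in F_5[x]: a(x)·b(x) = (4x^2 + 3x + 4)·(4x^2 + 2) = x^4 + 2x^3 + 4x^2 + x + 3. This has degree ≥ 3, so divide by f(x) over F_5: x^4 + 2x^3 + 4x^2 + x + 3 = (x + 4)·(x^3 + 3x^2 + x + 2) + (x^2). Hence a·b ≡ x^2 (mod f). (F_5[x]/(f) is a field with 5^3 = 125 elements since f is irreducible of degree 3.)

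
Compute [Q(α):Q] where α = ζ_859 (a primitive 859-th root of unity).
[Q(α):Q] = 858

The minimal polynomial of ζ_859 over Q is the 859-th cyclotomic polynomial Φ_859(x), which is irreducible over Q and has degree φ(859) = 858. Hence [Q(α):Q] = φ(859) = 858.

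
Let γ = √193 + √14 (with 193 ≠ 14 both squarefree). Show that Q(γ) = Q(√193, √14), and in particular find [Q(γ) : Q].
[Q(γ) : Q] = 4 (equivalently, Q(γ) = Q(√193, √14))

Obviously Q(γ) ⊆ Q(√193, √14), and [Q(√193, √14):Q] = 4 (since 193, 14 are distinct squarefree integers > 1 with 2702 not a perfect square). To show equality we compute the minimal polynomial of γ. From γ = √193 + √14: γ^2 = 193 + 2√(2702) + 14 = 207 + 2√(2702), so γ^2 - 207 = 2√(2702); squaring, (γ^2 - 207)^2 = 4·2702, i.e. γ^4 - 414γ^2 + 42849 - 10808 = 0, i.e. γ^4 - 414γ^2 + 32041 = 0. So γ is a root of x^4 - 414x^2 + 32041. This polynomial is irreducible over Q: it has no rational root (each ±√193 ± √14 is irrational), and any factorization into two quadratics over Q would force √(2702) ∈ Q (pairing opposite roots) or √193, √14 ∈ Q (other pairings), all impossible. Hence [Q(γ):Q] = 4 = [Q(√193, √14):Q], so Q(γ) = Q(√193, √14).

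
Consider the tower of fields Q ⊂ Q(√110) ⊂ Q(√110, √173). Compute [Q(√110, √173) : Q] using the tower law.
[Q(√110, √173) : Q] = 4

[Q(√110):Q] = 2 (min poly x^2 - 110, irreducible since 110 is squarefree > 1). For the top step, suppose √173 ∈ Q(√110), say √173 = c + d√110 with c, d ∈ Q. Squaring: 173 = c^2 + 110d^2 + 2cd√110. Since √110 ∉ Q this forces 2cd = 0. If d = 0 then √173 = c ∈ Q, contradicting 173 squarefree > 1. If c = 0 then 173 = 110d^2, so 110·173 = (110d)^2 is a perfect square in Q — but 110·173 = 19030 is not a perfect square (since 110 and 173 are distinct squarefree integers). Contradiction. Hence √173 ∉ Q(√110), so x^2 - 173 stays irreducible over Q(√110) and [Q(√110, √173) : Q(√110)] = 2. By the tower law, [Q(√110, √173) : Q] = 2 · 2 = 4.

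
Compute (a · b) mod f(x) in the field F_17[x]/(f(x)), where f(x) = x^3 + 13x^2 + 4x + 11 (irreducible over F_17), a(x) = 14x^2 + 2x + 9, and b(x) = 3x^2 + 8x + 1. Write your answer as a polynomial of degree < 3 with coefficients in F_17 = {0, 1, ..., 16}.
a · b ≡ 13x^2 + 15x + 8 (mod f(x))

Multiply in F_17[x]: a(x)·b(x) = (14x^2 + 2x + 9)·(3x^2 + 8x + 1) = 8x^4 + 16x^3 + 6x^2 + 6x + 9. This has degree ≥ 3, so divide by f(x) over F_17: 8x^4 + 16x^3 + 6x^2 + 6x + 9 = (8x + 14)·(x^3 + 13x^2 + 4x + 11) + (13x^2 + 15x + 8). Hence a·b ≡ 13x^2 + 15x + 8 (mod f). (F_17[x]/(f) is a field with 17^3 = 4913 elements since f is irreducible of degree 3.)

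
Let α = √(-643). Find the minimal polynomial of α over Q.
m_α(x) = x^2 + 643

α satisfies α^2 + 643 = 0, so x^2 + 643 annihilates α. Since d = -643 is squarefree and ≠ 1, it is not a perfect square in Q, so x^2 + 643 has no rational root and is therefore irreducible over Q (a degree-2 polynomial over a field is irreducible iff it has no root). Hence m_α(x) = x^2 + 643.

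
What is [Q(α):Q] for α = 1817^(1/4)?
[Q(α):Q] = 4

α is a root of x^4 - 1817. By Eisenstein's criterion at the prime p = 23 (which divides the constant term 1817 but p^2 = 529 does not, since 1817 is squarefree), x^4 - 1817 is irreducible over Q. Hence [Q(α):Q] = 4.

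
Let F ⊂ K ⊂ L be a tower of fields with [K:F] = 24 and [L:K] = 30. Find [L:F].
[L:F] = 720

The tower law says that for any tower of field extensions F ⊂ K ⊂ L with finite degrees, [L:F] = [L:K] · [K:F]. Here this gives [L:F] = 30 · 24 = 720.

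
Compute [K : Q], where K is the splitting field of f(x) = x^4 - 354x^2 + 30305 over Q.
[K : Q] = 4

Solving the quadratic in x^2: x^2 = (354 ± √(354^2 - 4·30305))/2 = (354 ± √4096)/2 = (354 ± 64)/2, giving x^2 = 209 or x^2 = 145. So f(x) = (x^2 - 209)(x^2 - 145) and the roots of f are ±√209, ±√145. Hence the splitting field is K = Q(√209, √145). Since 209 and 145 are distinct squarefree integers > 1, their product 30305 is not a perfect square, so √145 ∉ Q(√209). By the tower law [K:Q] = [Q(√209,√145):Q(√209)] · [Q(√209):Q] = 2 · 2 = 4.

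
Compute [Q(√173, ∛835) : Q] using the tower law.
[Q(√173, ∛835) : Q] = 6

Let L = Q(√173, ∛835). Since Q(√173) ⊂ L and [Q(√173):Q] = 2, the tower law gives 2 | [L:Q]. Likewise Q(∛835) ⊂ L with [Q(∛835):Q] = 3 (because 835 is not a perfect cube), so 3 | [L:Q]. As gcd(2,3) = 1, [L:Q] is divisible by 6. Conversely L is generated over Q by √173 and ∛835, so [L:Q] ≤ 2·3 = 6. Therefore [Q(√173, ∛835) : Q] = 6.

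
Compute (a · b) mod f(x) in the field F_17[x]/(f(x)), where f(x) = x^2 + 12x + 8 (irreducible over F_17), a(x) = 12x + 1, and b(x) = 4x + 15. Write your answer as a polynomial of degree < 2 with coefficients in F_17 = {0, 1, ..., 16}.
a · b ≡ 16x + 5 (mod f(x))

Multiply in F_17[x]: a(x)·b(x) = (12x + 1)·(4x + 15) = 14x^2 + 14x + 15. This has degree ≥ 2, so divide by f(x) over F_17: 14x^2 + 14x + 15 = (14)·(x^2 + 12x + 8) + (16x + 5). Hence a·b ≡ 16x + 5 (mod f). (F_17[x]/(f) is a field with 17^2 = 289 elements since f is irreducible of degree 2.)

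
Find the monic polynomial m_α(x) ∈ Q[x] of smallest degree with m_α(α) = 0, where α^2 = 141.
m_α(x) = x^2 - 141

α satisfies α^2 - 141 = 0, so x^2 - 141 annihilates α. Since d = 141 is squarefree and ≠ 1, it is not a perfect square in Q, so x^2 - 141 has no rational root and is therefore irreducible over Q (a degree-2 polynomial over a field is irreducible iff it has no root). Hence m_α(x) = x^2 - 141.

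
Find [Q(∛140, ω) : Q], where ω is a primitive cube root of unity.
[Q(∛140, ω) : Q] = 6

[Q(∛140):Q] = 3 (min poly x^3 - 140, irreducible since 140 is not a perfect cube). [Q(ω):Q] = 2 (min poly x^2 + x + 1). Since Q(∛140) ⊂ R and ω ∉ R, we have ω ∉ Q(∛140), so x^2 + x + 1 remains irreducible over Q(∛140) and [Q(∛140, ω) : Q(∛140)] = 2. By the tower law, [Q(∛140, ω) : Q] = 3 · 2 = 6. (In fact Q(∛140, ω) is the splitting field of x^3 - 140 over Q.)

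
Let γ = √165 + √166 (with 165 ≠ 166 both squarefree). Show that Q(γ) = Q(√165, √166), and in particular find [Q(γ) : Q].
[Q(γ) : Q] = 4 (equivalently, Q(γ) = Q(√165, √166))

Obviously Q(γ) ⊆ Q(√165, √166), and [Q(√165, √166):Q] = 4 (since 165, 166 are distinct squarefree integers > 1 with 27390 not a perfect square). To show equality we compute the minimal polynomial of γ. From γ = √165 + √166: γ^2 = 165 + 2√(27390) + 166 = 331 + 2√(27390), so γ^2 - 331 = 2√(27390); squaring, (γ^2 - 331)^2 = 4·27390, i.e. γ^4 - 662γ^2 + 109561 - 109560 = 0, i.e. γ^4 - 662γ^2 + 1 = 0. So γ is a root of x^4 - 662x^2 + 1. This polynomial is irreducible over Q: it has no rational root (each ±√165 ± √166 is irrational), and any factorization into two quadratics over Q would force √(27390) ∈ Q (pairing opposite roots) or √165, √166 ∈ Q (other pairings), all impossible. Hence [Q(γ):Q] = 4 = [Q(√165, √166):Q], so Q(γ) = Q(√165, √166).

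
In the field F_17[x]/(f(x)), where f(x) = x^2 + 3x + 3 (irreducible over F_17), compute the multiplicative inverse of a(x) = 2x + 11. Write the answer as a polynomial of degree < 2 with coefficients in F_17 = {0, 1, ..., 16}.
a(x)^(-1) ≡ 2x + 12 (mod f(x))

Since f is irreducible over F_17, F_17[x]/(f) is a field and a(x) ≠ 0 has an inverse. Apply the extended Euclidean algorithm to f(x) and a(x) in F_17[x]: f(x) = (9x + 3)·a(x) + (4). The last nonzero remainder is the constant 4 = gcd(f, a) in F_17. Back-substituting through the division chain expresses 4 = s(x)·a(x) + t(x)·f(x) with s(x) ≡ 8x + 14 (mod f), so (8x + 14)·a(x) ≡ 4 (mod f). Multiplying by 4^(-1) ≡ 13 in F_17 gives a(x)^(-1) ≡ 13·(8x + 14) ≡ 2x + 12 (mod f). Check: (2x + 11)·(2x + 12) = 4x^2 + 12x + 13 ≡ 1 (mod x^2 + 3x + 3).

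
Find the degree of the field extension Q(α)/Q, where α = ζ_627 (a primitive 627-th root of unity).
[Q(α):Q] = 360

The minimal polynomial of ζ_627 over Q is the 627-th cyclotomic polynomial Φ_627(x), which is irreducible over Q and has degree φ(627) = 360. Hence [Q(α):Q] = φ(627) = 360.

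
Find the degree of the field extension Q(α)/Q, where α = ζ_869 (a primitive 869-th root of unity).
[Q(α):Q] = 780

The minimal polynomial of ζ_869 over Q is the 869-th cyclotomic polynomial Φ_869(x), which is irreducible over Q and has degree φ(869) = 780. Hence [Q(α):Q] = φ(869) = 780.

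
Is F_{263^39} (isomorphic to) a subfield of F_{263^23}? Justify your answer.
No: F_{263^39} is not a subfield of F_{263^23}

F_{p^m} embeds in F_{p^n} iff m | n. Here 39 ∤ 23 (since 23 = 0·39 + 23 with remainder 23 ≠ 0), so F_{263^39} is not a subfield of F_{263^23}. Equivalently: if it were, the tower law would give 39 = [F_{263^39}:F_263] dividing [F_{263^23}:F_263] = 23, contradiction.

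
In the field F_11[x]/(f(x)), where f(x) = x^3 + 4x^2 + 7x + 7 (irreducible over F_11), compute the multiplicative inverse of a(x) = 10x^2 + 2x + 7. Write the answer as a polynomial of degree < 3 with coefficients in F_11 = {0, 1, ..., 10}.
a(x)^(-1) ≡ 5x^2 + 5 (mod f(x))

Since f is irreducible over F_11, F_11[x]/(f) is a field and a(x) ≠ 0 has an inverse. Apply the extended Euclidean algorithm to f(x) and a(x) in F_11[x]: f(x) = (10x + 5)·a(x) + (4x + 5);  a(x) = (8x + 7)·(4x + 5) + (5). The last nonzero remainder is the constant 5 = gcd(f, a) in F_11. Back-substituting through the division chain expresses 5 = s(x)·a(x) + t(x)·f(x) with s(x) ≡ 3x^2 + 3 (mod f), so (3x^2 + 3)·a(x) ≡ 5 (mod f). Multiplying by 5^(-1) ≡ 9 in F_11 gives a(x)^(-1) ≡ 9·(3x^2 + 3) ≡ 5x^2 + 5 (mod f). Check: (10x^2 + 2x + 7)·(5x^2 + 5) = 6x^4 + 10x^3 + 8x^2 + 10x + 2 ≡ 1 (mod x^3 + 4x^2 + 7x + 7).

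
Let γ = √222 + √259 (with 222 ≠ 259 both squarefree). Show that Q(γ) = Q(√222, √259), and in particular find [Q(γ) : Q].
[Q(γ) : Q] = 4 (equivalently, Q(γ) = Q(√222, √259))

Obviously Q(γ) ⊆ Q(√222, √259), and [Q(√222, √259):Q] = 4 (since 222, 259 are distinct squarefree integers > 1 with 57498 not a perfect square). To show equality we compute the minimal polynomial of γ. From γ = √222 + √259: γ^2 = 222 + 2√(57498) + 259 = 481 + 2√(57498), so γ^2 - 481 = 2√(57498); squaring, (γ^2 - 481)^2 = 4·57498, i.e. γ^4 - 962γ^2 + 231361 - 229992 = 0, i.e. γ^4 - 962γ^2 + 1369 = 0. So γ is a root of x^4 - 962x^2 + 1369. This polynomial is irreducible over Q: it has no rational root (each ±√222 ± √259 is irrational), and any factorization into two quadratics over Q would force √(57498) ∈ Q (pairing opposite roots) or √222, √259 ∈ Q (other pairings), all impossible. Hence [Q(γ):Q] = 4 = [Q(√222, √259):Q], so Q(γ) = Q(√222, √259).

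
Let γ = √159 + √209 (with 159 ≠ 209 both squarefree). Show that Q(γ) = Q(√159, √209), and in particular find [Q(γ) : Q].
[Q(γ) : Q] = 4 (equivalently, Q(γ) = Q(√159, √209))

Obviously Q(γ) ⊆ Q(√159, √209), and [Q(√159, √209):Q] = 4 (since 159, 209 are distinct squarefree integers > 1 with 33231 not a perfect square). To show equality we compute the minimal polynomial of γ. From γ = √159 + √209: γ^2 = 159 + 2√(33231) + 209 = 368 + 2√(33231), so γ^2 - 368 = 2√(33231); squaring, (γ^2 - 368)^2 = 4·33231, i.e. γ^4 - 736γ^2 + 135424 - 132924 = 0, i.e. γ^4 - 736γ^2 + 2500 = 0. So γ is a root of x^4 - 736x^2 + 2500. This polynomial is irreducible over Q: it has no rational root (each ±√159 ± √209 is irrational), and any factorization into two quadratics over Q would force √(33231) ∈ Q (pairing opposite roots) or √159, √209 ∈ Q (other pairings), all impossible. Hence [Q(γ):Q] = 4 = [Q(√159, √209):Q], so Q(γ) = Q(√159, √209).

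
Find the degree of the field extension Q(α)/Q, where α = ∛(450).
[Q(α):Q] = 3

The minimal polynomial of α is x^3 - 450, irreducible over Q since 450 is not a perfect cube (so x^3 - 450 has no rational root). Hence [Q(α):Q] = deg(m_α) = 3.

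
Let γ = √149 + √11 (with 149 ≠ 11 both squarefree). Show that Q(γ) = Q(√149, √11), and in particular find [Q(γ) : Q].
[Q(γ) : Q] = 4 (equivalently, Q(γ) = Q(√149, √11))

Obviously Q(γ) ⊆ Q(√149, √11), and [Q(√149, √11):Q] = 4 (since 149, 11 are distinct squarefree integers > 1 with 1639 not a perfect square). To show equality we compute the minimal polynomial of γ. From γ = √149 + √11: γ^2 = 149 + 2√(1639) + 11 = 160 + 2√(1639), so γ^2 - 160 = 2√(1639); squaring, (γ^2 - 160)^2 = 4·1639, i.e. γ^4 - 320γ^2 + 25600 - 6556 = 0, i.e. γ^4 - 320γ^2 + 19044 = 0. So γ is a root of x^4 - 320x^2 + 19044. This polynomial is irreducible over Q: it has no rational root (each ±√149 ± √11 is irrational), and any factorization into two quadratics over Q would force √(1639) ∈ Q (pairing opposite roots) or √149, √11 ∈ Q (other pairings), all impossible. Hence [Q(γ):Q] = 4 = [Q(√149, √11):Q], so Q(γ) = Q(√149, √11).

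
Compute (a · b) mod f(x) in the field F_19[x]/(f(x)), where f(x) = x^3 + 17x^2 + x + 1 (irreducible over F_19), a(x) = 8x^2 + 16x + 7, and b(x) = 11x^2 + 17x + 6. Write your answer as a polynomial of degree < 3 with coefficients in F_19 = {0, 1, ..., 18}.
a · b ≡ 12x^2 + 10 (mod f(x))

Multiply in F_19[x]: a(x)·b(x) = (8x^2 + 16x + 7)·(11x^2 + 17x + 6) = 12x^4 + 8x^3 + 17x^2 + 6x + 4. This has degree ≥ 3, so divide by f(x) over F_19: 12x^4 + 8x^3 + 17x^2 + 6x + 4 = (12x + 13)·(x^3 + 17x^2 + x + 1) + (12x^2 + 10). Hence a·b ≡ 12x^2 + 10 (mod f). (F_19[x]/(f) is a field with 19^3 = 6859 elements since f is irreducible of degree 3.)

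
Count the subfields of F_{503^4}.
F_{503^4} has 3 subfields

The subfields of F_{p^n} are exactly the fields F_{p^d} for d | n (each is the fixed field of the unique index-d subgroup of Gal(F_{p^n}/F_p) ≅ Z/nZ). The divisors of n = 4 are {1, 2, 4}, giving 3 subfields: F_{503^1}, F_{503^2}, F_{503^4}.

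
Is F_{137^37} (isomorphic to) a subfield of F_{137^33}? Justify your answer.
No: F_{137^37} is not a subfield of F_{137^33}

F_{p^m} embeds in F_{p^n} iff m | n. Here 37 ∤ 33 (since 33 = 0·37 + 33 with remainder 33 ≠ 0), so F_{137^37} is not a subfield of F_{137^33}. Equivalently: if it were, the tower law would give 37 = [F_{137^37}:F_137] dividing [F_{137^33}:F_137] = 33, contradiction.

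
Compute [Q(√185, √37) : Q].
[Q(√185, √37) : Q] = 4

[Q(√185):Q] = 2 (min poly x^2 - 185, irreducible since 185 is squarefree > 1). For the top step, suppose √37 ∈ Q(√185), say √37 = c + d√185 with c, d ∈ Q. Squaring: 37 = c^2 + 185d^2 + 2cd√185. Since √185 ∉ Q this forces 2cd = 0. If d = 0 then √37 = c ∈ Q, contradicting 37 squarefree > 1. If c = 0 then 37 = 185d^2, so 185·37 = (185d)^2 is a perfect square in Q — but 185·37 = 6845 is not a perfect square (since 185 and 37 are distinct squarefree integers). Contradiction. Hence √37 ∉ Q(√185), so x^2 - 37 stays irreducible over Q(√185) and [Q(√185, √37) : Q(√185)] = 2. By the tower law, [Q(√185, √37) : Q] = 2 · 2 = 4.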